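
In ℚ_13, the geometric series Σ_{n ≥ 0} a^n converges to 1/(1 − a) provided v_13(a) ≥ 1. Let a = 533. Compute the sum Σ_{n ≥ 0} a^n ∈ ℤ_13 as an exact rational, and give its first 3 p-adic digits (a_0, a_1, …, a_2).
Σ a^n = 1/(1 − a) = -1/532;  first 3 digits = (1, 2, 7)

v_13(a) = 1 ≥ 1, so the series converges in ℤ_13 to 1/(1 − a) = 1/(1 − 533) = -1/532. Expand this rational in ℤ_13: compute digits iteratively via d_i = x_i mod 13, x_{i+1} = (x_i − d_i)/13. The first 3 digits are (1, 2, 7).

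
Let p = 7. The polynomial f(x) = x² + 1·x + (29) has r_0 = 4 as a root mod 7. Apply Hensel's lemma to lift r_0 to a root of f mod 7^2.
r_1 = 4 (mod 49)

Hensel: r_{i+1} = r_i − f(r_i)·(f′(r_i))^{-1} mod 7^{i+2}, f′(x) = 2x + 1. Iterate:
  r_0 = 4 (mod 7)
  r_1 = 4 (mod 49)
Final: r = 4 satisfies f(r) ≡ 0 mod 7^2.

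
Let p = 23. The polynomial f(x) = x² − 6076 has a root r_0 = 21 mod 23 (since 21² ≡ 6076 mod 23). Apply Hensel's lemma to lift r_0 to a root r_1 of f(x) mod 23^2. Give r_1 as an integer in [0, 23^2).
r_1 = 67 (mod 529)

Hensel's recurrence: r_{i+1} = r_i − f(r_i)·(f′(r_i))^{-1} mod 23^{i+2}, with f′(x) = 2x. Iterate:
  r_0 = 21 (mod 23)
  r_1 = 67 (mod 529)
Final: r_1 = 67, and one checks f(r_1) ≡ 0 mod 23^2.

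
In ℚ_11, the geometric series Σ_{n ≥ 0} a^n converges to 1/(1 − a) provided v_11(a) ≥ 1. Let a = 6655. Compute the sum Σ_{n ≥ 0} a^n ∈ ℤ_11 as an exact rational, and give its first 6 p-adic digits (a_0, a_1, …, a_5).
Σ a^n = 1/(1 − a) = -1/6654;  first 6 digits = (1, 0, 0, 5, 0, 0)

v_11(a) = 3 ≥ 1, so the series converges in ℤ_11 to 1/(1 − a) = 1/(1 − 6655) = -1/6654. Expand this rational in ℤ_11: compute digits iteratively via d_i = x_i mod 11, x_{i+1} = (x_i − d_i)/11. The first 6 digits are (1, 0, 0, 5, 0, 0).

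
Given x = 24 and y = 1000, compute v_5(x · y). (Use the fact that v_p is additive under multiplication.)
v_5(24000) = 3

v_p(x) = 0 (factor: 24 = 5^0 · 24); v_p(y) = 3 (factor: 1000 = 5^3 · 8). Additivity: v_p(xy) = v_p(x) + v_p(y) = 0 + 3 = 3. (Direct check: xy = 24000 = 5^3 · (192).)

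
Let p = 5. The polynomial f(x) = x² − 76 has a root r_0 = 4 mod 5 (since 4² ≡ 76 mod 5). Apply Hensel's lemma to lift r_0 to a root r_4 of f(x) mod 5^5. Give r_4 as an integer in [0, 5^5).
r_4 = 274 (mod 3125)

Hensel's recurrence: r_{i+1} = r_i − f(r_i)·(f′(r_i))^{-1} mod 5^{i+2}, with f′(x) = 2x. Iterate:
  r_0 = 4 (mod 5)
  r_1 = 24 (mod 25)
  r_2 = 24 (mod 125)
  r_3 = 274 (mod 625)
  r_4 = 274 (mod 3125)
Final: r_4 = 274, and one checks f(r_4) ≡ 0 mod 5^5.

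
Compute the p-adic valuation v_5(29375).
v_5(29375) = 4

v_5(n) is the largest exponent k such that 5^k divides n. Factor out: 29375 = 5^4 · 47. (Sign doesn't affect v_p.) So v_5(29375) = 4.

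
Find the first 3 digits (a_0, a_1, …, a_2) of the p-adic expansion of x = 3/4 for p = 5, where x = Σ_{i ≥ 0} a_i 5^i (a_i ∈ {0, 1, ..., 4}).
(a_0, …, a_2) = (2, 1, 1)

v_5(3/4) = 0 (numerator and denominator both coprime to 5), so x ∈ ℤ_5^×. Compute digits iteratively via a_i = x_i mod 5, x_{i+1} = (x_i − a_i)/5, with x_0 = x:
  x_0 = 3/4;  a_0 = 2;  x_1 = (x_0 − 2)/5 = -1/4
  x_1 = -1/4;  a_1 = 1;  x_2 = (x_1 − 1)/5 = -1/4
  x_2 = -1/4;  a_2 = 1;  x_3 = (x_2 − 1)/5 = -1/4
Digits: (2, 1, 1).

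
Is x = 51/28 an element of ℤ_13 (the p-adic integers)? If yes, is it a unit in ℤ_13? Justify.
x ∈ ℤ_13^× (unit); v_13(x) = 0

ℤ_13 = {x ∈ ℚ_13 : v_13(x) ≥ 0} and ℤ_13^× = {x ∈ ℤ_13 : v_13(x) = 0}. Here v_13(51/28) = v_13(num) − v_13(den) = 0; compare against these criteria.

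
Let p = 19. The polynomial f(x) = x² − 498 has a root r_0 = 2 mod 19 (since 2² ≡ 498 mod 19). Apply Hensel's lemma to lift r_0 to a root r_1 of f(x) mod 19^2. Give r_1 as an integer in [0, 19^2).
r_1 = 306 (mod 361)

Hensel's recurrence: r_{i+1} = r_i − f(r_i)·(f′(r_i))^{-1} mod 19^{i+2}, with f′(x) = 2x. Iterate:
  r_0 = 2 (mod 19)
  r_1 = 306 (mod 361)
Final: r_1 = 306, and one checks f(r_1) ≡ 0 mod 19^2.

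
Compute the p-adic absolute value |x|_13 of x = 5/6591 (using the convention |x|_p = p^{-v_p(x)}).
|5/6591|_13 = 2197

Step 1 — compute v_13(x) by factoring powers of 13 out of the numerator and denominator: v_13(5/6591) = -3. Step 2 — apply |x|_p = p^{-v_p(x)} = 13^{3} = 2197.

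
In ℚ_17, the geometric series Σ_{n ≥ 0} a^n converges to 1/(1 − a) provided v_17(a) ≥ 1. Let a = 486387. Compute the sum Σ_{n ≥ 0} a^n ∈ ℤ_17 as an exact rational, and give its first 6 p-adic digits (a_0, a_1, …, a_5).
Σ a^n = 1/(1 − a) = -1/486386;  first 6 digits = (1, 0, 0, 14, 5, 0)

v_17(a) = 3 ≥ 1, so the series converges in ℤ_17 to 1/(1 − a) = 1/(1 − 486387) = -1/486386. Expand this rational in ℤ_17: compute digits iteratively via d_i = x_i mod 17, x_{i+1} = (x_i − d_i)/17. The first 6 digits are (1, 0, 0, 14, 5, 0).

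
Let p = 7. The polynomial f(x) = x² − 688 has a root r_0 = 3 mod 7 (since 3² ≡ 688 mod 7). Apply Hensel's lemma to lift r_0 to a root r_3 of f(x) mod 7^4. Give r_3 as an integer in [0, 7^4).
r_3 = 1480 (mod 2401)

Hensel's recurrence: r_{i+1} = r_i − f(r_i)·(f′(r_i))^{-1} mod 7^{i+2}, with f′(x) = 2x. Iterate:
  r_0 = 3 (mod 7)
  r_1 = 10 (mod 49)
  r_2 = 108 (mod 343)
  r_3 = 1480 (mod 2401)
Final: r_3 = 1480, and one checks f(r_3) ≡ 0 mod 7^4.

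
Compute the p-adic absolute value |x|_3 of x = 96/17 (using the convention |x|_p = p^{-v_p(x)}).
|96/17|_3 = 1/3

Step 1 — compute v_3(x) by factoring powers of 3 out of the numerator and denominator: v_3(96/17) = 1. Step 2 — apply |x|_p = p^{-v_p(x)} = 3^{-1} = 1/3.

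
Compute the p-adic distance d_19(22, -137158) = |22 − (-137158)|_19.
d_19(22, -137158) = 1/6859

Step 1 — x − y = 22 − (-137158) = 137180. Step 2 — v_19(137180) = 3 (factor: 137180 = (19^3 · 20); the sign does not affect v_p). Step 3 — |x − y|_19 = 19^{-3} = 1/6859.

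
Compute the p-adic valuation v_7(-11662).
v_7(-11662) = 3

v_7(n) is the largest exponent k such that 7^k divides n. Factor out: -11662 = -7^3 · 34. (Sign doesn't affect v_p.) So v_7(-11662) = 3.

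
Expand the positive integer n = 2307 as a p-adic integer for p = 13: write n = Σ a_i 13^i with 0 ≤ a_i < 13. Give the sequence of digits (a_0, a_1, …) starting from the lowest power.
(a_0, a_1, …) = (6, 8, 0, 1)

Repeated division by 13 gives the digits low-to-high: 2307 = 6 + 8·13^1 + 1·13^3. Digit sequence: (6, 8, 0, 1).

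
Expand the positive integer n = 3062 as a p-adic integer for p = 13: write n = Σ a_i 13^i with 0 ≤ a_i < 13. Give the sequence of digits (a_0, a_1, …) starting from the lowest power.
(a_0, a_1, …) = (7, 1, 5, 1)

Repeated division by 13 gives the digits low-to-high: 3062 = 7 + 1·13^1 + 5·13^2 + 1·13^3. Digit sequence: (7, 1, 5, 1).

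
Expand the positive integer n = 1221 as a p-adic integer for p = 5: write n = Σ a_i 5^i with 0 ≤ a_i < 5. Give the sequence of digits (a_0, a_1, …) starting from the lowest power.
(a_0, a_1, …) = (1, 4, 3, 4, 1)

Repeated division by 5 gives the digits low-to-high: 1221 = 1 + 4·5^1 + 3·5^2 + 4·5^3 + 1·5^4. Digit sequence: (1, 4, 3, 4, 1).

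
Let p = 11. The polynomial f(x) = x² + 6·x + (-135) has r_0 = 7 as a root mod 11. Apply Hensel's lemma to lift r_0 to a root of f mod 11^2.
r_1 = 106 (mod 121)

Hensel: r_{i+1} = r_i − f(r_i)·(f′(r_i))^{-1} mod 11^{i+2}, f′(x) = 2x + 6. Iterate:
  r_0 = 7 (mod 11)
  r_1 = 106 (mod 121)
Final: r = 106 satisfies f(r) ≡ 0 mod 11^2.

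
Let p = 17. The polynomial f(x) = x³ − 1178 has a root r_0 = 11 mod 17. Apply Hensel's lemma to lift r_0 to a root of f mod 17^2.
r_1 = 130 (mod 289)

Hensel: r_{i+1} = r_i − f(r_i)/f′(r_i) mod 17^{i+2}, where f′(x) = 3x². Iterate:
  r_0 = 11 (mod 17)
  r_1 = 130 (mod 289)
Final: r = 130 with f(r) ≡ 0 mod 17^2.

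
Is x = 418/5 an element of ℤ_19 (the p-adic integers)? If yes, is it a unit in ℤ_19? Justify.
x ∈ ℤ_19 but not a unit; v_19(x) = 1 > 0

ℤ_19 = {x ∈ ℚ_19 : v_19(x) ≥ 0} and ℤ_19^× = {x ∈ ℤ_19 : v_19(x) = 0}. Here v_19(418/5) = v_19(num) − v_19(den) = 1; compare against these criteria.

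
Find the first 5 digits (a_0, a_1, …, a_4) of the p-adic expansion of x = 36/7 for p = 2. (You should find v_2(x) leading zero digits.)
(a_0, …, a_4) = (0, 0, 1, 1, 1)

v_2(36/7) = 2, so a_0 = ... = a_1 = 0. Factor out: x = 2^2 · u with u = 9/7 a unit in ℤ_2. Expand u iteratively via a_{v+i} = u_i mod 2, u_{i+1} = (u_i − a_{v+i})/2:
  u_0 = 9/7;  a_2 = 1;  u_1 = (u_0 − 1)/2 = 1/7
  u_1 = 1/7;  a_3 = 1;  u_2 = (u_1 − 1)/2 = -3/7
  u_2 = -3/7;  a_4 = 1;  u_3 = (u_2 − 1)/2 = -5/7
Digits: (0, 0, 1, 1, 1).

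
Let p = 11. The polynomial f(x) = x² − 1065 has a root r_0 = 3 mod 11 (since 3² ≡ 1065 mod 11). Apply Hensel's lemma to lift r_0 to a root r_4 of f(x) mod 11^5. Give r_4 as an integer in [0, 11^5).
r_4 = 91292 (mod 161051)

Hensel's recurrence: r_{i+1} = r_i − f(r_i)·(f′(r_i))^{-1} mod 11^{i+2}, with f′(x) = 2x. Iterate:
  r_0 = 3 (mod 11)
  r_1 = 58 (mod 121)
  r_2 = 784 (mod 1331)
  r_3 = 3446 (mod 14641)
  r_4 = 91292 (mod 161051)
Final: r_4 = 91292, and one checks f(r_4) ≡ 0 mod 11^5.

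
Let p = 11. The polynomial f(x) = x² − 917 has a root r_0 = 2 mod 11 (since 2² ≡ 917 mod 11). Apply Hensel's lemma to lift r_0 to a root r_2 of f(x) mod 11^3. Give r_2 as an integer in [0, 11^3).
r_2 = 79 (mod 1331)

Hensel's recurrence: r_{i+1} = r_i − f(r_i)·(f′(r_i))^{-1} mod 11^{i+2}, with f′(x) = 2x. Iterate:
  r_0 = 2 (mod 11)
  r_1 = 79 (mod 121)
  r_2 = 79 (mod 1331)
Final: r_2 = 79, and one checks f(r_2) ≡ 0 mod 11^3.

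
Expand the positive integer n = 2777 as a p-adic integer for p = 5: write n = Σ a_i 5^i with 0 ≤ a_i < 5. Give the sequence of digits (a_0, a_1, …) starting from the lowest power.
(a_0, a_1, …) = (2, 0, 1, 2, 4)

Repeated division by 5 gives the digits low-to-high: 2777 = 2 + 1·5^2 + 2·5^3 + 4·5^4. Digit sequence: (2, 0, 1, 2, 4).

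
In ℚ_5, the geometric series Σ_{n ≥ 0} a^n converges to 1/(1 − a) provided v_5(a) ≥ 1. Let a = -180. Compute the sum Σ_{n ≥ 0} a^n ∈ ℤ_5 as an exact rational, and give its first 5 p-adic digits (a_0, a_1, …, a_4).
Σ a^n = 1/(1 − a) = 1/181;  first 5 digits = (1, 4, 3, 1, 1)

v_5(a) = 1 ≥ 1, so the series converges in ℤ_5 to 1/(1 − a) = 1/(1 − (-180)) = 1/181. Expand this rational in ℤ_5: compute digits iteratively via d_i = x_i mod 5, x_{i+1} = (x_i − d_i)/5. The first 5 digits are (1, 4, 3, 1, 1).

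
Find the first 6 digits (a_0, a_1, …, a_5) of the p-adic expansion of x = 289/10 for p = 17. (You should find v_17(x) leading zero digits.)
(a_0, …, a_5) = (0, 0, 12, 1, 5, 15)

v_17(289/10) = 2, so a_0 = ... = a_1 = 0. Factor out: x = 17^2 · u with u = 1/10 a unit in ℤ_17. Expand u iteratively via a_{v+i} = u_i mod 17, u_{i+1} = (u_i − a_{v+i})/17:
  u_0 = 1/10;  a_2 = 12;  u_1 = (u_0 − 12)/17 = -7/10
  u_1 = -7/10;  a_3 = 1;  u_2 = (u_1 − 1)/17 = -1/10
  u_2 = -1/10;  a_4 = 5;  u_3 = (u_2 − 5)/17 = -3/10
  u_3 = -3/10;  a_5 = 15;  u_4 = (u_3 − 15)/17 = -9/10
Digits: (0, 0, 12, 1, 5, 15).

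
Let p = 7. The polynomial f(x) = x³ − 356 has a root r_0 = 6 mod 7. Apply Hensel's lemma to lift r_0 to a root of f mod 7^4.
r_3 = 902 (mod 2401)

Hensel: r_{i+1} = r_i − f(r_i)/f′(r_i) mod 7^{i+2}, where f′(x) = 3x². Iterate:
  r_0 = 6 (mod 7)
  r_1 = 20 (mod 49)
  r_2 = 216 (mod 343)
  r_3 = 902 (mod 2401)
Final: r = 902 with f(r) ≡ 0 mod 7^4.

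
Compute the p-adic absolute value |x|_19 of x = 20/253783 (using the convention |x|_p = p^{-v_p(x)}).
|20/253783|_19 = 6859

Step 1 — compute v_19(x) by factoring powers of 19 out of the numerator and denominator: v_19(20/253783) = -3. Step 2 — apply |x|_p = p^{-v_p(x)} = 19^{3} = 6859.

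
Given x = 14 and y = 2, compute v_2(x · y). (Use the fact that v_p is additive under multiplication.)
v_2(28) = 2

v_p(x) = 1 (factor: 14 = 2^1 · 7); v_p(y) = 1 (factor: 2 = 2^1 · 1). Additivity: v_p(xy) = v_p(x) + v_p(y) = 1 + 1 = 2. (Direct check: xy = 28 = 2^2 · (7).)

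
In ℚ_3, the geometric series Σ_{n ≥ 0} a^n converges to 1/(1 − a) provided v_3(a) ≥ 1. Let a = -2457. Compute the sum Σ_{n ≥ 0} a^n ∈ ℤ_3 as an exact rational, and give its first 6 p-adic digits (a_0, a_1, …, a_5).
Σ a^n = 1/(1 − a) = 1/2458;  first 6 digits = (1, 0, 0, 2, 2, 1)

v_3(a) = 3 ≥ 1, so the series converges in ℤ_3 to 1/(1 − a) = 1/(1 − (-2457)) = 1/2458. Expand this rational in ℤ_3: compute digits iteratively via d_i = x_i mod 3, x_{i+1} = (x_i − d_i)/3. The first 6 digits are (1, 0, 0, 2, 2, 1).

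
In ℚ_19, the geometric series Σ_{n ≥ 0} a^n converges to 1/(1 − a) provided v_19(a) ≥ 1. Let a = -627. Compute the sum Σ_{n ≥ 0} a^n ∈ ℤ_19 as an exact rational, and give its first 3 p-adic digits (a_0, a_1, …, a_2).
Σ a^n = 1/(1 − a) = 1/628;  first 3 digits = (1, 5, 4)

v_19(a) = 1 ≥ 1, so the series converges in ℤ_19 to 1/(1 − a) = 1/(1 − (-627)) = 1/628. Expand this rational in ℤ_19: compute digits iteratively via d_i = x_i mod 19, x_{i+1} = (x_i − d_i)/19. The first 3 digits are (1, 5, 4).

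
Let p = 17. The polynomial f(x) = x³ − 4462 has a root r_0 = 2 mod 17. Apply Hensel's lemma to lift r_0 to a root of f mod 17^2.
r_1 = 36 (mod 289)

Hensel: r_{i+1} = r_i − f(r_i)/f′(r_i) mod 17^{i+2}, where f′(x) = 3x². Iterate:
  r_0 = 2 (mod 17)
  r_1 = 36 (mod 289)
Final: r = 36 with f(r) ≡ 0 mod 17^2.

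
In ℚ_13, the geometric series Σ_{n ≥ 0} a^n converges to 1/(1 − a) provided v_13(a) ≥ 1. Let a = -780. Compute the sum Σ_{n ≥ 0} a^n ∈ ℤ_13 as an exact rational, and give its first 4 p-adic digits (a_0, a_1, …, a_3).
Σ a^n = 1/(1 − a) = 1/781;  first 4 digits = (1, 5, 7, 11)

v_13(a) = 1 ≥ 1, so the series converges in ℤ_13 to 1/(1 − a) = 1/(1 − (-780)) = 1/781. Expand this rational in ℤ_13: compute digits iteratively via d_i = x_i mod 13, x_{i+1} = (x_i − d_i)/13. The first 4 digits are (1, 5, 7, 11).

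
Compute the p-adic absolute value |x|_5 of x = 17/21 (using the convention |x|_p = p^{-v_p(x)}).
|17/21|_5 = 1

Step 1 — compute v_5(x) by factoring powers of 5 out of the numerator and denominator: v_5(17/21) = 0. Step 2 — apply |x|_p = p^{-v_p(x)} = 5^{0} = 1.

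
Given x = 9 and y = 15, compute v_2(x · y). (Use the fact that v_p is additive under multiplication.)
v_2(135) = 0

v_p(x) = 0 (factor: 9 = 2^0 · 9); v_p(y) = 0 (factor: 15 = 2^0 · 15). Additivity: v_p(xy) = v_p(x) + v_p(y) = 0 + 0 = 0. (Direct check: xy = 135 = 2^0 · (135).)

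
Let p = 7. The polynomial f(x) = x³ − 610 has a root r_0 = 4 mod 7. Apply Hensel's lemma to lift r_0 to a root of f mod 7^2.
r_1 = 46 (mod 49)

Hensel: r_{i+1} = r_i − f(r_i)/f′(r_i) mod 7^{i+2}, where f′(x) = 3x². Iterate:
  r_0 = 4 (mod 7)
  r_1 = 46 (mod 49)
Final: r = 46 with f(r) ≡ 0 mod 7^2.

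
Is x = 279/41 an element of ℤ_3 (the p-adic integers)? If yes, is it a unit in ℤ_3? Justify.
x ∈ ℤ_3 but not a unit; v_3(x) = 2 > 0

ℤ_3 = {x ∈ ℚ_3 : v_3(x) ≥ 0} and ℤ_3^× = {x ∈ ℤ_3 : v_3(x) = 0}. Here v_3(279/41) = v_3(num) − v_3(den) = 2; compare against these criteria.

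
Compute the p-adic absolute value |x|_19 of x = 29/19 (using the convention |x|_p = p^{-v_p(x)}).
|29/19|_19 = 19

Step 1 — compute v_19(x) by factoring powers of 19 out of the numerator and denominator: v_19(29/19) = -1. Step 2 — apply |x|_p = p^{-v_p(x)} = 19^{1} = 19.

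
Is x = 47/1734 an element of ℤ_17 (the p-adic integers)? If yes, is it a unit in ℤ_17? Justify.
x ∉ ℤ_17 (v_17(x) = -2 < 0)

ℤ_17 = {x ∈ ℚ_17 : v_17(x) ≥ 0} and ℤ_17^× = {x ∈ ℤ_17 : v_17(x) = 0}. Here v_17(47/1734) = v_17(num) − v_17(den) = -2; compare against these criteria.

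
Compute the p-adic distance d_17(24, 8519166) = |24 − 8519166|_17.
d_17(24, 8519166) = 1/1419857

Step 1 — x − y = 24 − 8519166 = -8519142. Step 2 — v_17(-8519142) = 5 (factor: -8519142 = −(17^5 · 6); the sign does not affect v_p). Step 3 — |x − y|_17 = 17^{-5} = 1/1419857.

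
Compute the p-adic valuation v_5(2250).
v_5(2250) = 3

v_5(n) is the largest exponent k such that 5^k divides n. Factor out: 2250 = 5^3 · 18. (Sign doesn't affect v_p.) So v_5(2250) = 3.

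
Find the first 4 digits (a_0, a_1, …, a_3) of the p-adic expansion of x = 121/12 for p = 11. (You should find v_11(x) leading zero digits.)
(a_0, …, a_3) = (0, 0, 1, 10)

v_11(121/12) = 2, so a_0 = ... = a_1 = 0. Factor out: x = 11^2 · u with u = 1/12 a unit in ℤ_11. Expand u iteratively via a_{v+i} = u_i mod 11, u_{i+1} = (u_i − a_{v+i})/11:
  u_0 = 1/12;  a_2 = 1;  u_1 = (u_0 − 1)/11 = -1/12
  u_1 = -1/12;  a_3 = 10;  u_2 = (u_1 − 10)/11 = -11/12
Digits: (0, 0, 1, 10).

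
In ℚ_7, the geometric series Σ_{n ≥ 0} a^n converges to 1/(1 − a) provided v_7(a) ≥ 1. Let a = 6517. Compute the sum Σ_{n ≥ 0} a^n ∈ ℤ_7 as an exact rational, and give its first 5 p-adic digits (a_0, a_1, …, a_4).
Σ a^n = 1/(1 − a) = -1/6516;  first 5 digits = (1, 0, 0, 5, 2)

v_7(a) = 3 ≥ 1, so the series converges in ℤ_7 to 1/(1 − a) = 1/(1 − 6517) = -1/6516. Expand this rational in ℤ_7: compute digits iteratively via d_i = x_i mod 7, x_{i+1} = (x_i − d_i)/7. The first 5 digits are (1, 0, 0, 5, 2).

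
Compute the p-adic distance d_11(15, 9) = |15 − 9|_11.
d_11(15, 9) = 1

Step 1 — x − y = 15 − 9 = 6. Step 2 — v_11(6) = 0 (factor: 6 = (11^0 · 6); the sign does not affect v_p). Step 3 — |x − y|_11 = 11^{0} = 1.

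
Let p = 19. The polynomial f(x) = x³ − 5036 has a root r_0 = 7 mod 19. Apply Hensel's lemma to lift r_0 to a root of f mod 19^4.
r_3 = 1812 (mod 130321)

Hensel: r_{i+1} = r_i − f(r_i)/f′(r_i) mod 19^{i+2}, where f′(x) = 3x². Iterate:
  r_0 = 7 (mod 19)
  r_1 = 7 (mod 361)
  r_2 = 1812 (mod 6859)
  r_3 = 1812 (mod 130321)
Final: r = 1812 with f(r) ≡ 0 mod 19^4.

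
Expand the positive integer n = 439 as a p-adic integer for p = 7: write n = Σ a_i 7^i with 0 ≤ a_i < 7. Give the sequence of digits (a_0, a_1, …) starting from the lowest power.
(a_0, a_1, …) = (5, 6, 1, 1)

Repeated division by 7 gives the digits low-to-high: 439 = 5 + 6·7^1 + 1·7^2 + 1·7^3. Digit sequence: (5, 6, 1, 1).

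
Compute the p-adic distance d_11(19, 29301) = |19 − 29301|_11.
d_11(19, 29301) = 1/14641

Step 1 — x − y = 19 − 29301 = -29282. Step 2 — v_11(-29282) = 4 (factor: -29282 = −(11^4 · 2); the sign does not affect v_p). Step 3 — |x − y|_11 = 11^{-4} = 1/14641.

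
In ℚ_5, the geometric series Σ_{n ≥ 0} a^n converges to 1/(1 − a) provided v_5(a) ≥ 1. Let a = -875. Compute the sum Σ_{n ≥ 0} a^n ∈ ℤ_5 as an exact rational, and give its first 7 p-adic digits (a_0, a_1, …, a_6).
Σ a^n = 1/(1 − a) = 1/876;  first 7 digits = (1, 0, 0, 3, 3, 4, 3)

v_5(a) = 3 ≥ 1, so the series converges in ℤ_5 to 1/(1 − a) = 1/(1 − (-875)) = 1/876. Expand this rational in ℤ_5: compute digits iteratively via d_i = x_i mod 5, x_{i+1} = (x_i − d_i)/5. The first 7 digits are (1, 0, 0, 3, 3, 4, 3).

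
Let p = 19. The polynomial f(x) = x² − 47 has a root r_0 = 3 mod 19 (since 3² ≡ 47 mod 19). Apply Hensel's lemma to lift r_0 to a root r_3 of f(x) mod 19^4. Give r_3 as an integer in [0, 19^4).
r_3 = 50429 (mod 130321)

Hensel's recurrence: r_{i+1} = r_i − f(r_i)·(f′(r_i))^{-1} mod 19^{i+2}, with f′(x) = 2x. Iterate:
  r_0 = 3 (mod 19)
  r_1 = 250 (mod 361)
  r_2 = 2416 (mod 6859)
  r_3 = 50429 (mod 130321)
Final: r_3 = 50429, and one checks f(r_3) ≡ 0 mod 19^4.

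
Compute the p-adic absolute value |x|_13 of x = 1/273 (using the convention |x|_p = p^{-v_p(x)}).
|1/273|_13 = 13

Step 1 — compute v_13(x) by factoring powers of 13 out of the numerator and denominator: v_13(1/273) = -1. Step 2 — apply |x|_p = p^{-v_p(x)} = 13^{1} = 13.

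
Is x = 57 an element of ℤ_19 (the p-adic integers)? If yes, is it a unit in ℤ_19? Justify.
x ∈ ℤ_19 but not a unit; v_19(x) = 1 > 0

ℤ_19 = {x ∈ ℚ_19 : v_19(x) ≥ 0} and ℤ_19^× = {x ∈ ℤ_19 : v_19(x) = 0}. Here v_19(57) = v_19(num) − v_19(den) = 1; compare against these criteria.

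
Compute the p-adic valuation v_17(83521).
v_17(83521) = 4

v_17(n) is the largest exponent k such that 17^k divides n. Factor out: 83521 = 17^4 · 1. (Sign doesn't affect v_p.) So v_17(83521) = 4.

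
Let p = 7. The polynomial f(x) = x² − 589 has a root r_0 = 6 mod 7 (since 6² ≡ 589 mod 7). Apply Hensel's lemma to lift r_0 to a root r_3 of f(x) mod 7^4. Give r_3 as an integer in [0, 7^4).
r_3 = 2106 (mod 2401)

Hensel's recurrence: r_{i+1} = r_i − f(r_i)·(f′(r_i))^{-1} mod 7^{i+2}, with f′(x) = 2x. Iterate:
  r_0 = 6 (mod 7)
  r_1 = 48 (mod 49)
  r_2 = 48 (mod 343)
  r_3 = 2106 (mod 2401)
Final: r_3 = 2106, and one checks f(r_3) ≡ 0 mod 7^4.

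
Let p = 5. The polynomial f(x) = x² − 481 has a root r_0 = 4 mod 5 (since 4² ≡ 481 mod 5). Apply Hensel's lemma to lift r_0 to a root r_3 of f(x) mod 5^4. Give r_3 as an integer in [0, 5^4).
r_3 = 309 (mod 625)

Hensel's recurrence: r_{i+1} = r_i − f(r_i)·(f′(r_i))^{-1} mod 5^{i+2}, with f′(x) = 2x. Iterate:
  r_0 = 4 (mod 5)
  r_1 = 9 (mod 25)
  r_2 = 59 (mod 125)
  r_3 = 309 (mod 625)
Final: r_3 = 309, and one checks f(r_3) ≡ 0 mod 5^4.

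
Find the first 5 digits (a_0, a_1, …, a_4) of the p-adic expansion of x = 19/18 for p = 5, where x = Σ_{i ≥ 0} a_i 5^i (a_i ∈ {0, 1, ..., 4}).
(a_0, …, a_4) = (3, 1, 0, 3, 3)

v_5(19/18) = 0 (numerator and denominator both coprime to 5), so x ∈ ℤ_5^×. Compute digits iteratively via a_i = x_i mod 5, x_{i+1} = (x_i − a_i)/5, with x_0 = x:
  x_0 = 19/18;  a_0 = 3;  x_1 = (x_0 − 3)/5 = -7/18
  x_1 = -7/18;  a_1 = 1;  x_2 = (x_1 − 1)/5 = -5/18
  x_2 = -5/18;  a_2 = 0;  x_3 = (x_2 − 0)/5 = -1/18
  x_3 = -1/18;  a_3 = 3;  x_4 = (x_3 − 3)/5 = -11/18
  x_4 = -11/18;  a_4 = 3;  x_5 = (x_4 − 3)/5 = -13/18
Digits: (3, 1, 0, 3, 3).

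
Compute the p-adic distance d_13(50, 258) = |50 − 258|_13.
d_13(50, 258) = 1/13

Step 1 — x − y = 50 − 258 = -208. Step 2 — v_13(-208) = 1 (factor: -208 = −(13^1 · 16); the sign does not affect v_p). Step 3 — |x − y|_13 = 13^{-1} = 1/13.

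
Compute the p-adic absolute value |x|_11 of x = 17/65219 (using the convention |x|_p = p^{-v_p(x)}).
|17/65219|_11 = 1331

Step 1 — compute v_11(x) by factoring powers of 11 out of the numerator and denominator: v_11(17/65219) = -3. Step 2 — apply |x|_p = p^{-v_p(x)} = 11^{3} = 1331.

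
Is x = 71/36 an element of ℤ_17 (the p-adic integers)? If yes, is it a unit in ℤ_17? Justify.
x ∈ ℤ_17^× (unit); v_17(x) = 0

ℤ_17 = {x ∈ ℚ_17 : v_17(x) ≥ 0} and ℤ_17^× = {x ∈ ℤ_17 : v_17(x) = 0}. Here v_17(71/36) = v_17(num) − v_17(den) = 0; compare against these criteria.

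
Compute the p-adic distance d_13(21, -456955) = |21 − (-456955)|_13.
d_13(21, -456955) = 1/28561

Step 1 — x − y = 21 − (-456955) = 456976. Step 2 — v_13(456976) = 4 (factor: 456976 = (13^4 · 16); the sign does not affect v_p). Step 3 — |x − y|_13 = 13^{-4} = 1/28561.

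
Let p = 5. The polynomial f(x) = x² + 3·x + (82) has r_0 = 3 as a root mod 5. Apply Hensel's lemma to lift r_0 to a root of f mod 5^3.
r_2 = 103 (mod 125)

Hensel: r_{i+1} = r_i − f(r_i)·(f′(r_i))^{-1} mod 5^{i+2}, f′(x) = 2x + 3. Iterate:
  r_0 = 3 (mod 5)
  r_1 = 3 (mod 25)
  r_2 = 103 (mod 125)
Final: r = 103 satisfies f(r) ≡ 0 mod 5^3.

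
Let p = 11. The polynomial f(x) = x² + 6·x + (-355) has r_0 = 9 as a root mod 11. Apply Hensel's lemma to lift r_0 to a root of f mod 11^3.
r_2 = 845 (mod 1331)

Hensel: r_{i+1} = r_i − f(r_i)·(f′(r_i))^{-1} mod 11^{i+2}, f′(x) = 2x + 6. Iterate:
  r_0 = 9 (mod 11)
  r_1 = 119 (mod 121)
  r_2 = 845 (mod 1331)
Final: r = 845 satisfies f(r) ≡ 0 mod 11^3.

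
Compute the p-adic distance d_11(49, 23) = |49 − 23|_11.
d_11(49, 23) = 1

Step 1 — x − y = 49 − 23 = 26. Step 2 — v_11(26) = 0 (factor: 26 = (11^0 · 26); the sign does not affect v_p). Step 3 — |x − y|_11 = 11^{0} = 1.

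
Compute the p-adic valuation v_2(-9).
v_2(-9) = 0

v_2(n) is the largest exponent k such that 2^k divides n. Factor out: -9 = -2^0 · 9. (Sign doesn't affect v_p.) So v_2(-9) = 0.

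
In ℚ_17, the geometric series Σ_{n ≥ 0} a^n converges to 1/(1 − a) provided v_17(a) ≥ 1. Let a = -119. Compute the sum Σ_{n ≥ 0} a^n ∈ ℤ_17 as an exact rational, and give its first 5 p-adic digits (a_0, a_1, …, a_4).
Σ a^n = 1/(1 − a) = 1/120;  first 5 digits = (1, 10, 14, 16, 0)

v_17(a) = 1 ≥ 1, so the series converges in ℤ_17 to 1/(1 − a) = 1/(1 − (-119)) = 1/120. Expand this rational in ℤ_17: compute digits iteratively via d_i = x_i mod 17, x_{i+1} = (x_i − d_i)/17. The first 5 digits are (1, 10, 14, 16, 0).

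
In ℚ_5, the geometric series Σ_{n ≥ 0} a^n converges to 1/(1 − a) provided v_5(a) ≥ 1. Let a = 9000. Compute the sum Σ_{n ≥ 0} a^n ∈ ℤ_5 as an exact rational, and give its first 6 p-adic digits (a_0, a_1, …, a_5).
Σ a^n = 1/(1 − a) = -1/8999;  first 6 digits = (1, 0, 0, 2, 4, 2)

v_5(a) = 3 ≥ 1, so the series converges in ℤ_5 to 1/(1 − a) = 1/(1 − 9000) = -1/8999. Expand this rational in ℤ_5: compute digits iteratively via d_i = x_i mod 5, x_{i+1} = (x_i − d_i)/5. The first 6 digits are (1, 0, 0, 2, 4, 2).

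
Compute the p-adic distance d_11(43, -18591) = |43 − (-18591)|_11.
d_11(43, -18591) = 1/1331

Step 1 — x − y = 43 − (-18591) = 18634. Step 2 — v_11(18634) = 3 (factor: 18634 = (11^3 · 14); the sign does not affect v_p). Step 3 — |x − y|_11 = 11^{-3} = 1/1331.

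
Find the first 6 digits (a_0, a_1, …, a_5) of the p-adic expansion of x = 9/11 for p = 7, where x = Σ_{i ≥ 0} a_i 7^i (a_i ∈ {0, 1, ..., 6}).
(a_0, …, a_5) = (4, 4, 0, 5, 5, 3)

v_7(9/11) = 0 (numerator and denominator both coprime to 7), so x ∈ ℤ_7^×. Compute digits iteratively via a_i = x_i mod 7, x_{i+1} = (x_i − a_i)/7, with x_0 = x:
  x_0 = 9/11;  a_0 = 4;  x_1 = (x_0 − 4)/7 = -5/11
  x_1 = -5/11;  a_1 = 4;  x_2 = (x_1 − 4)/7 = -7/11
  x_2 = -7/11;  a_2 = 0;  x_3 = (x_2 − 0)/7 = -1/11
  x_3 = -1/11;  a_3 = 5;  x_4 = (x_3 − 5)/7 = -8/11
  x_4 = -8/11;  a_4 = 5;  x_5 = (x_4 − 5)/7 = -9/11
  x_5 = -9/11;  a_5 = 3;  x_6 = (x_5 − 3)/7 = -6/11
Digits: (4, 4, 0, 5, 5, 3).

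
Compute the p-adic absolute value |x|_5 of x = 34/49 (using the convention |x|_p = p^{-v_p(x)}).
|34/49|_5 = 1

Step 1 — compute v_5(x) by factoring powers of 5 out of the numerator and denominator: v_5(34/49) = 0. Step 2 — apply |x|_p = p^{-v_p(x)} = 5^{0} = 1.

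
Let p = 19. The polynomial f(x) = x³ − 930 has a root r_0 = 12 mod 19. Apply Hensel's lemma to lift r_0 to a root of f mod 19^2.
r_1 = 316 (mod 361)

Hensel: r_{i+1} = r_i − f(r_i)/f′(r_i) mod 19^{i+2}, where f′(x) = 3x². Iterate:
  r_0 = 12 (mod 19)
  r_1 = 316 (mod 361)
Final: r = 316 with f(r) ≡ 0 mod 19^2.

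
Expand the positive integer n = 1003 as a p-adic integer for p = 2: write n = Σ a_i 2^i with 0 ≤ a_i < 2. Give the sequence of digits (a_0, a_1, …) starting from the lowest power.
(a_0, a_1, …) = (1, 1, 0, 1, 0, 1, 1, 1, 1, 1)

Repeated division by 2 gives the digits low-to-high: 1003 = 1 + 1·2^1 + 1·2^3 + 1·2^5 + 1·2^6 + 1·2^7 + 1·2^8 + 1·2^9. Digit sequence: (1, 1, 0, 1, 0, 1, 1, 1, 1, 1).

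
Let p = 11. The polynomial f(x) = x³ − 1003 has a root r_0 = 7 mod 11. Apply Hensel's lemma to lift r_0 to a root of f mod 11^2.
r_1 = 51 (mod 121)

Hensel: r_{i+1} = r_i − f(r_i)/f′(r_i) mod 11^{i+2}, where f′(x) = 3x². Iterate:
  r_0 = 7 (mod 11)
  r_1 = 51 (mod 121)
Final: r = 51 with f(r) ≡ 0 mod 11^2.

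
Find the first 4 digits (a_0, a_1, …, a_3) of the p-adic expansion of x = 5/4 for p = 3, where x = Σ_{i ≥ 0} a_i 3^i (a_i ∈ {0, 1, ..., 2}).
(a_0, …, a_3) = (2, 2, 0, 2)

v_3(5/4) = 0 (numerator and denominator both coprime to 3), so x ∈ ℤ_3^×. Compute digits iteratively via a_i = x_i mod 3, x_{i+1} = (x_i − a_i)/3, with x_0 = x:
  x_0 = 5/4;  a_0 = 2;  x_1 = (x_0 − 2)/3 = -1/4
  x_1 = -1/4;  a_1 = 2;  x_2 = (x_1 − 2)/3 = -3/4
  x_2 = -3/4;  a_2 = 0;  x_3 = (x_2 − 0)/3 = -1/4
  x_3 = -1/4;  a_3 = 2;  x_4 = (x_3 − 2)/3 = -3/4
Digits: (2, 2, 0, 2).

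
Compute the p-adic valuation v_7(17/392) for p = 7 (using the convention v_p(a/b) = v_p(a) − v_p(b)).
v_7(17/392) = -2

Factor powers of 7 from the numerator and denominator of the reduced fraction: 17 = 7^0 · 17 and 392 = 7^2 · 8. Apply v_p(a/b) = v_p(a) − v_p(b): v_7(17/392) = 0 − 2 = -2.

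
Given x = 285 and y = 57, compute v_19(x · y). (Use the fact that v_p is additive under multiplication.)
v_19(16245) = 2

v_p(x) = 1 (factor: 285 = 19^1 · 15); v_p(y) = 1 (factor: 57 = 19^1 · 3). Additivity: v_p(xy) = v_p(x) + v_p(y) = 1 + 1 = 2. (Direct check: xy = 16245 = 19^2 · (45).)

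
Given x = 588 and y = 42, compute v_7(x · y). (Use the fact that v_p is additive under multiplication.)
v_7(24696) = 3

v_p(x) = 2 (factor: 588 = 7^2 · 12); v_p(y) = 1 (factor: 42 = 7^1 · 6). Additivity: v_p(xy) = v_p(x) + v_p(y) = 2 + 1 = 3. (Direct check: xy = 24696 = 7^3 · (72).)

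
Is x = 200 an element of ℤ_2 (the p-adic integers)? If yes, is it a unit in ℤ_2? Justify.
x ∈ ℤ_2 but not a unit; v_2(x) = 3 > 0

ℤ_2 = {x ∈ ℚ_2 : v_2(x) ≥ 0} and ℤ_2^× = {x ∈ ℤ_2 : v_2(x) = 0}. Here v_2(200) = v_2(num) − v_2(den) = 3; compare against these criteria.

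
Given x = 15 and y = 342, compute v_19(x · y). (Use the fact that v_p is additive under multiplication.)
v_19(5130) = 1

v_p(x) = 0 (factor: 15 = 19^0 · 15); v_p(y) = 1 (factor: 342 = 19^1 · 18). Additivity: v_p(xy) = v_p(x) + v_p(y) = 0 + 1 = 1. (Direct check: xy = 5130 = 19^1 · (270).)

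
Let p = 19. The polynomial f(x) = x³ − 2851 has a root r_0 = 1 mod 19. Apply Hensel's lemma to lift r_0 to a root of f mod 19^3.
r_2 = 3839 (mod 6859)

Hensel: r_{i+1} = r_i − f(r_i)/f′(r_i) mod 19^{i+2}, where f′(x) = 3x². Iterate:
  r_0 = 1 (mod 19)
  r_1 = 229 (mod 361)
  r_2 = 3839 (mod 6859)
Final: r = 3839 with f(r) ≡ 0 mod 19^3.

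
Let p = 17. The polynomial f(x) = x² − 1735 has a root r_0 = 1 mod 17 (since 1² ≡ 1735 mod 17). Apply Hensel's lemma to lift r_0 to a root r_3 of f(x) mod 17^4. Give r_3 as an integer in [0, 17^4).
r_3 = 868 (mod 83521)

Hensel's recurrence: r_{i+1} = r_i − f(r_i)·(f′(r_i))^{-1} mod 17^{i+2}, with f′(x) = 2x. Iterate:
  r_0 = 1 (mod 17)
  r_1 = 1 (mod 289)
  r_2 = 868 (mod 4913)
  r_3 = 868 (mod 83521)
Final: r_3 = 868, and one checks f(r_3) ≡ 0 mod 17^4.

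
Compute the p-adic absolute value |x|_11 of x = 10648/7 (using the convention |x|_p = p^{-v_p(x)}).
|10648/7|_11 = 1/1331

Step 1 — compute v_11(x) by factoring powers of 11 out of the numerator and denominator: v_11(10648/7) = 3. Step 2 — apply |x|_p = p^{-v_p(x)} = 11^{-3} = 1/1331.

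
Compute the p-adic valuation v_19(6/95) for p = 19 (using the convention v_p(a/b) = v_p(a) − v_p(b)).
v_19(6/95) = -1

Factor powers of 19 from the numerator and denominator of the reduced fraction: 6 = 19^0 · 6 and 95 = 19^1 · 5. Apply v_p(a/b) = v_p(a) − v_p(b): v_19(6/95) = 0 − 1 = -1.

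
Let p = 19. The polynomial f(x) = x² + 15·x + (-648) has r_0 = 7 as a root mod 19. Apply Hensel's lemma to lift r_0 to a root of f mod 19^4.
r_3 = 36373 (mod 130321)

Hensel: r_{i+1} = r_i − f(r_i)·(f′(r_i))^{-1} mod 19^{i+2}, f′(x) = 2x + 15. Iterate:
  r_0 = 7 (mod 19)
  r_1 = 273 (mod 361)
  r_2 = 2078 (mod 6859)
  r_3 = 36373 (mod 130321)
Final: r = 36373 satisfies f(r) ≡ 0 mod 19^4.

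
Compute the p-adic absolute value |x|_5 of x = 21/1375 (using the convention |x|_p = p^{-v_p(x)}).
|21/1375|_5 = 125

Step 1 — compute v_5(x) by factoring powers of 5 out of the numerator and denominator: v_5(21/1375) = -3. Step 2 — apply |x|_p = p^{-v_p(x)} = 5^{3} = 125.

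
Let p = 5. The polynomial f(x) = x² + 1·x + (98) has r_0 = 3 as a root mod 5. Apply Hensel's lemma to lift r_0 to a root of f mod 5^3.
r_2 = 73 (mod 125)

Hensel: r_{i+1} = r_i − f(r_i)·(f′(r_i))^{-1} mod 5^{i+2}, f′(x) = 2x + 1. Iterate:
  r_0 = 3 (mod 5)
  r_1 = 23 (mod 25)
  r_2 = 73 (mod 125)
Final: r = 73 satisfies f(r) ≡ 0 mod 5^3.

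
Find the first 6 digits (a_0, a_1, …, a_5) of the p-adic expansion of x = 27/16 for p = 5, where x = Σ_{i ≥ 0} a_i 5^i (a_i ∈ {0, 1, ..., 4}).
(a_0, …, a_5) = (2, 4, 2, 1, 0, 4)

v_5(27/16) = 0 (numerator and denominator both coprime to 5), so x ∈ ℤ_5^×. Compute digits iteratively via a_i = x_i mod 5, x_{i+1} = (x_i − a_i)/5, with x_0 = x:
  x_0 = 27/16;  a_0 = 2;  x_1 = (x_0 − 2)/5 = -1/16
  x_1 = -1/16;  a_1 = 4;  x_2 = (x_1 − 4)/5 = -13/16
  x_2 = -13/16;  a_2 = 2;  x_3 = (x_2 − 2)/5 = -9/16
  x_3 = -9/16;  a_3 = 1;  x_4 = (x_3 − 1)/5 = -5/16
  x_4 = -5/16;  a_4 = 0;  x_5 = (x_4 − 0)/5 = -1/16
  x_5 = -1/16;  a_5 = 4;  x_6 = (x_5 − 4)/5 = -13/16
Digits: (2, 4, 2, 1, 0, 4).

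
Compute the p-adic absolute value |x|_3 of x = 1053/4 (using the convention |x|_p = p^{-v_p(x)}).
|1053/4|_3 = 1/81

Step 1 — compute v_3(x) by factoring powers of 3 out of the numerator and denominator: v_3(1053/4) = 4. Step 2 — apply |x|_p = p^{-v_p(x)} = 3^{-4} = 1/81.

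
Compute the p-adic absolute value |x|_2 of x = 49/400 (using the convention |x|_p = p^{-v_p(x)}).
|49/400|_2 = 16

Step 1 — compute v_2(x) by factoring powers of 2 out of the numerator and denominator: v_2(49/400) = -4. Step 2 — apply |x|_p = p^{-v_p(x)} = 2^{4} = 16.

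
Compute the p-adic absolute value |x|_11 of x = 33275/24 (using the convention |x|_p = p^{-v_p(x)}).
|33275/24|_11 = 1/1331

Step 1 — compute v_11(x) by factoring powers of 11 out of the numerator and denominator: v_11(33275/24) = 3. Step 2 — apply |x|_p = p^{-v_p(x)} = 11^{-3} = 1/1331.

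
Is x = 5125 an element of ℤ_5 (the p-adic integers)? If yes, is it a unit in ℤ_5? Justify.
x ∈ ℤ_5 but not a unit; v_5(x) = 3 > 0

ℤ_5 = {x ∈ ℚ_5 : v_5(x) ≥ 0} and ℤ_5^× = {x ∈ ℤ_5 : v_5(x) = 0}. Here v_5(5125) = v_5(num) − v_5(den) = 3; compare against these criteria.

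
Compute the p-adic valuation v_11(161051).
v_11(161051) = 5

v_11(n) is the largest exponent k such that 11^k divides n. Factor out: 161051 = 11^5 · 1. (Sign doesn't affect v_p.) So v_11(161051) = 5.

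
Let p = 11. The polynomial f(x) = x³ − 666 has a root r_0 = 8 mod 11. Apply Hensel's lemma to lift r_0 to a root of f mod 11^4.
r_3 = 9017 (mod 14641)

Hensel: r_{i+1} = r_i − f(r_i)/f′(r_i) mod 11^{i+2}, where f′(x) = 3x². Iterate:
  r_0 = 8 (mod 11)
  r_1 = 63 (mod 121)
  r_2 = 1031 (mod 1331)
  r_3 = 9017 (mod 14641)
Final: r = 9017 with f(r) ≡ 0 mod 11^4.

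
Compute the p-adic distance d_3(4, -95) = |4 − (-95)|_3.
d_3(4, -95) = 1/9

Step 1 — x − y = 4 − (-95) = 99. Step 2 — v_3(99) = 2 (factor: 99 = (3^2 · 11); the sign does not affect v_p). Step 3 — |x − y|_3 = 3^{-2} = 1/9.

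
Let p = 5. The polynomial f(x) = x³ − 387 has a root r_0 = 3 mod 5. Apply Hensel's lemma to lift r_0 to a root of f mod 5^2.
r_1 = 8 (mod 25)

Hensel: r_{i+1} = r_i − f(r_i)/f′(r_i) mod 5^{i+2}, where f′(x) = 3x². Iterate:
  r_0 = 3 (mod 5)
  r_1 = 8 (mod 25)
Final: r = 8 with f(r) ≡ 0 mod 5^2.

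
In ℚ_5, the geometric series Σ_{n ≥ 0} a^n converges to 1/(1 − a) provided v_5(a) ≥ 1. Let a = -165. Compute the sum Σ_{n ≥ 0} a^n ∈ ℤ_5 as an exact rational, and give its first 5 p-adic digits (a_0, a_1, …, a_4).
Σ a^n = 1/(1 − a) = 1/166;  first 5 digits = (1, 2, 2, 4, 1)

v_5(a) = 1 ≥ 1, so the series converges in ℤ_5 to 1/(1 − a) = 1/(1 − (-165)) = 1/166. Expand this rational in ℤ_5: compute digits iteratively via d_i = x_i mod 5, x_{i+1} = (x_i − d_i)/5. The first 5 digits are (1, 2, 2, 4, 1).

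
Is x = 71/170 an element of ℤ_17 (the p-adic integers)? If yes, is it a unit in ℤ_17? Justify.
x ∉ ℤ_17 (v_17(x) = -1 < 0)

ℤ_17 = {x ∈ ℚ_17 : v_17(x) ≥ 0} and ℤ_17^× = {x ∈ ℤ_17 : v_17(x) = 0}. Here v_17(71/170) = v_17(num) − v_17(den) = -1; compare against these criteria.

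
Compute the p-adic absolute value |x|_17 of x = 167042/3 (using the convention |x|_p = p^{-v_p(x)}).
|167042/3|_17 = 1/83521

Step 1 — compute v_17(x) by factoring powers of 17 out of the numerator and denominator: v_17(167042/3) = 4. Step 2 — apply |x|_p = p^{-v_p(x)} = 17^{-4} = 1/83521.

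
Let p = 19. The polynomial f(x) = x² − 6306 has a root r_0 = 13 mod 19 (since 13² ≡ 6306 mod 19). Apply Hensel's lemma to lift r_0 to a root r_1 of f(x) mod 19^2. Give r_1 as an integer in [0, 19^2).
r_1 = 13 (mod 361)

Hensel's recurrence: r_{i+1} = r_i − f(r_i)·(f′(r_i))^{-1} mod 19^{i+2}, with f′(x) = 2x. Iterate:
  r_0 = 13 (mod 19)
  r_1 = 13 (mod 361)
Final: r_1 = 13, and one checks f(r_1) ≡ 0 mod 19^2.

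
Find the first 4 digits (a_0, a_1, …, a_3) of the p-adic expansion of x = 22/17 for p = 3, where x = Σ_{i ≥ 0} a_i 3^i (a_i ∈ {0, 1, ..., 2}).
(a_0, …, a_3) = (2, 1, 1, 2)

v_3(22/17) = 0 (numerator and denominator both coprime to 3), so x ∈ ℤ_3^×. Compute digits iteratively via a_i = x_i mod 3, x_{i+1} = (x_i − a_i)/3, with x_0 = x:
  x_0 = 22/17;  a_0 = 2;  x_1 = (x_0 − 2)/3 = -4/17
  x_1 = -4/17;  a_1 = 1;  x_2 = (x_1 − 1)/3 = -7/17
  x_2 = -7/17;  a_2 = 1;  x_3 = (x_2 − 1)/3 = -8/17
  x_3 = -8/17;  a_3 = 2;  x_4 = (x_3 − 2)/3 = -14/17
Digits: (2, 1, 1, 2).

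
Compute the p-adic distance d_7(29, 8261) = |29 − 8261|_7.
d_7(29, 8261) = 1/343

Step 1 — x − y = 29 − 8261 = -8232. Step 2 — v_7(-8232) = 3 (factor: -8232 = −(7^3 · 24); the sign does not affect v_p). Step 3 — |x − y|_7 = 7^{-3} = 1/343.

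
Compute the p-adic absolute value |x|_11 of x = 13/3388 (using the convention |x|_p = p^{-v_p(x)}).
|13/3388|_11 = 121

Step 1 — compute v_11(x) by factoring powers of 11 out of the numerator and denominator: v_11(13/3388) = -2. Step 2 — apply |x|_p = p^{-v_p(x)} = 11^{2} = 121.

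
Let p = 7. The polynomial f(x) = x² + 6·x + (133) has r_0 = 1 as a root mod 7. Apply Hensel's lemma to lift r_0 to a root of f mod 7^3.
r_2 = 106 (mod 343)

Hensel: r_{i+1} = r_i − f(r_i)·(f′(r_i))^{-1} mod 7^{i+2}, f′(x) = 2x + 6. Iterate:
  r_0 = 1 (mod 7)
  r_1 = 8 (mod 49)
  r_2 = 106 (mod 343)
Final: r = 106 satisfies f(r) ≡ 0 mod 7^3.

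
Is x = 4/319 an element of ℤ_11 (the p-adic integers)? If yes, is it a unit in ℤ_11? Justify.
x ∉ ℤ_11 (v_11(x) = -1 < 0)

ℤ_11 = {x ∈ ℚ_11 : v_11(x) ≥ 0} and ℤ_11^× = {x ∈ ℤ_11 : v_11(x) = 0}. Here v_11(4/319) = v_11(num) − v_11(den) = -1; compare against these criteria.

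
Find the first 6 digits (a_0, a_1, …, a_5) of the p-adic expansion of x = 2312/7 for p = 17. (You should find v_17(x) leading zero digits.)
(a_0, …, a_5) = (0, 0, 6, 7, 2, 12)

v_17(2312/7) = 2, so a_0 = ... = a_1 = 0. Factor out: x = 17^2 · u with u = 8/7 a unit in ℤ_17. Expand u iteratively via a_{v+i} = u_i mod 17, u_{i+1} = (u_i − a_{v+i})/17:
  u_0 = 8/7;  a_2 = 6;  u_1 = (u_0 − 6)/17 = -2/7
  u_1 = -2/7;  a_3 = 7;  u_2 = (u_1 − 7)/17 = -3/7
  u_2 = -3/7;  a_4 = 2;  u_3 = (u_2 − 2)/17 = -1/7
  u_3 = -1/7;  a_5 = 12;  u_4 = (u_3 − 12)/17 = -5/7
Digits: (0, 0, 6, 7, 2, 12).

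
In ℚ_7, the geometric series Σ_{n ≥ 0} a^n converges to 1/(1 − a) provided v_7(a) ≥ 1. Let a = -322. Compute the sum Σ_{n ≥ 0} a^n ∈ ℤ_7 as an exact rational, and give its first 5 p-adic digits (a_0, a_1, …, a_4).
Σ a^n = 1/(1 − a) = 1/323;  first 5 digits = (1, 3, 2, 6, 1)

v_7(a) = 1 ≥ 1, so the series converges in ℤ_7 to 1/(1 − a) = 1/(1 − (-322)) = 1/323. Expand this rational in ℤ_7: compute digits iteratively via d_i = x_i mod 7, x_{i+1} = (x_i − d_i)/7. The first 5 digits are (1, 3, 2, 6, 1).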